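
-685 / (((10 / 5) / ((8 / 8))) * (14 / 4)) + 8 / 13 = -8849 / 91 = -97.24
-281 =-281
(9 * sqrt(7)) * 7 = 166.68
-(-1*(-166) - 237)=71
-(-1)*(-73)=-73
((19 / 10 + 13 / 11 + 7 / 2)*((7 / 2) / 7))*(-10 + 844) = 150954 / 55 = 2744.62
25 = 25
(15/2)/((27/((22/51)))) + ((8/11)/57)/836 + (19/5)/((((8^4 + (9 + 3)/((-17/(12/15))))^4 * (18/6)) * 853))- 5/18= -39665562888886454749849279974257/251148313708301159352451837919232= -0.16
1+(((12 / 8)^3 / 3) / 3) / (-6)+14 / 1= 239 / 16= 14.94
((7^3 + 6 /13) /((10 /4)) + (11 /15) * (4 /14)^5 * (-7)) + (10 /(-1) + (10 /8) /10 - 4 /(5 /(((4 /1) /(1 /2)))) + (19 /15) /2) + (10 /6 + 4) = 477183751 /3745560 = 127.40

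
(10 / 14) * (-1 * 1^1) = -5 / 7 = -0.71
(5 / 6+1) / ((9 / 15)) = 3.06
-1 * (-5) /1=5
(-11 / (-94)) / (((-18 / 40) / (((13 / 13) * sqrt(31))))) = -1.45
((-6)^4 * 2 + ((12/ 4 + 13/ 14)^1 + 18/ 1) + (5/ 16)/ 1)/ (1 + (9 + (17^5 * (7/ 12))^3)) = 31621860/ 6872677746675067839953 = 0.00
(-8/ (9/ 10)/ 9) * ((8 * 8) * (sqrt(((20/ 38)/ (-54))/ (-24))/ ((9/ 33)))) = -14080 * sqrt(190)/ 41553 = -4.67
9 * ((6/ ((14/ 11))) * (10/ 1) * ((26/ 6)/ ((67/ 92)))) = 1184040/ 469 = 2524.61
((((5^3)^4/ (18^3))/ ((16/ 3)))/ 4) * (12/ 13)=244140625/ 134784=1811.35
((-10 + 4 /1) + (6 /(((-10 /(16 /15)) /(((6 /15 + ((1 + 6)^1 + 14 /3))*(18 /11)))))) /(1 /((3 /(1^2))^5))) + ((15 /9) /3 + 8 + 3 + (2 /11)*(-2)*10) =-37977562 /12375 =-3068.89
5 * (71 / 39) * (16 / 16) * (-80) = -28400 / 39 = -728.21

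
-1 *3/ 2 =-3/ 2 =-1.50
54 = 54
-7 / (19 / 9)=-63 / 19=-3.32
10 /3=3.33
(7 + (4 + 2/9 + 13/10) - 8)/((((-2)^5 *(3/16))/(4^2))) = -1628/135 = -12.06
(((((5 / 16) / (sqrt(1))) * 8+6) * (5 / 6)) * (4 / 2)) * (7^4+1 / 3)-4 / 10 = 1530832 / 45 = 34018.49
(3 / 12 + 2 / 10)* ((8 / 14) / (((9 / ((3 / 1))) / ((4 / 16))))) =3 / 140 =0.02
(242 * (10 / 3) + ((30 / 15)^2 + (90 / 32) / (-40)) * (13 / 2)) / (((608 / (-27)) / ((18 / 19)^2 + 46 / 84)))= -42012392421 / 786644992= -53.41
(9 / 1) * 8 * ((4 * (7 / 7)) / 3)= 96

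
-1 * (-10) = 10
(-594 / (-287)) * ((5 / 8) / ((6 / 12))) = 1485 / 574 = 2.59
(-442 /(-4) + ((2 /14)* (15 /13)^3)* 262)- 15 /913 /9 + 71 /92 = 654027294857 /3875323452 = 168.77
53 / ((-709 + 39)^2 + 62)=53 / 448962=0.00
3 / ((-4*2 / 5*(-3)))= 5 / 8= 0.62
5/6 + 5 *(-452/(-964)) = 4595/1446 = 3.18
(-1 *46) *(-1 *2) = 92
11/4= 2.75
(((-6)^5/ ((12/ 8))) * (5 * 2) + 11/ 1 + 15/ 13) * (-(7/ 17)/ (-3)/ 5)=-4716334/ 3315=-1422.73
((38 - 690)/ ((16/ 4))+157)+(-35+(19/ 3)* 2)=-85/ 3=-28.33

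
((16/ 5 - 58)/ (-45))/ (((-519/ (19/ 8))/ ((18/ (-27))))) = 2603/ 700650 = 0.00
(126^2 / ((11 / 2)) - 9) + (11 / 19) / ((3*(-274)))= 494356433 / 171798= 2877.54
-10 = -10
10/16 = 5/8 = 0.62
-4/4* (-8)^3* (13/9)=6656/9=739.56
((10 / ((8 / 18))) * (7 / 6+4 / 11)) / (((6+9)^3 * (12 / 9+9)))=0.00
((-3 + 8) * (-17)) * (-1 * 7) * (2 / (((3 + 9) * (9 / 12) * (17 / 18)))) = 140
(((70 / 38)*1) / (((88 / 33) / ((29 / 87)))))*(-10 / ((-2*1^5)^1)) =175 / 152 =1.15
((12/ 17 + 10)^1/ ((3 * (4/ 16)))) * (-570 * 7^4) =-332106320/ 17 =-19535665.88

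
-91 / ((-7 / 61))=793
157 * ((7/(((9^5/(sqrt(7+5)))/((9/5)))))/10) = 1099 * sqrt(3)/164025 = 0.01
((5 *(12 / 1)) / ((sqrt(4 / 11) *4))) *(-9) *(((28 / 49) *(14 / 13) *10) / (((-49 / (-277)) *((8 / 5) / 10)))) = -9348750 *sqrt(11) / 637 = -48675.50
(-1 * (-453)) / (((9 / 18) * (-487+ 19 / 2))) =-1812 / 955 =-1.90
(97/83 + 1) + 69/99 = 7849/2739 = 2.87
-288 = -288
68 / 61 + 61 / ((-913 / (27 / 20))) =1141213 / 1113860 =1.02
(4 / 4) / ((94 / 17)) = 17 / 94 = 0.18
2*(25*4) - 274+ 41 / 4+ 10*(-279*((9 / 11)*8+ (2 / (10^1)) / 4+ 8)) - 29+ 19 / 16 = -40812.88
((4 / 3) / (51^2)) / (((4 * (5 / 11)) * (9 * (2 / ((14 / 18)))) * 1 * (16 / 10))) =77 / 10112688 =0.00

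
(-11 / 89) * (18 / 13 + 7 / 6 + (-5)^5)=2679061 / 6942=385.92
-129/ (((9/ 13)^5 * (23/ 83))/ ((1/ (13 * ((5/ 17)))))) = -1732881553/ 2263545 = -765.56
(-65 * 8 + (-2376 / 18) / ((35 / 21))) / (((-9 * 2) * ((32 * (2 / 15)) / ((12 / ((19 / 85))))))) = 63665 / 152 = 418.85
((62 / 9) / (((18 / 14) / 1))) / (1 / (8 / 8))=434 / 81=5.36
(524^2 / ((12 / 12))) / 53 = 274576 / 53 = 5180.68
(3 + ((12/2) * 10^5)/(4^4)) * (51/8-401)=-29634759/32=-926086.22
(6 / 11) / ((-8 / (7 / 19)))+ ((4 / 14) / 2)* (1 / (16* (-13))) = -7853 / 304304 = -0.03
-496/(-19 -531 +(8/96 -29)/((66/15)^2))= 0.90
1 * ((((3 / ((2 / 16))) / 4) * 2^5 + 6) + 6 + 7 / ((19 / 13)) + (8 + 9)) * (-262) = -1123980 / 19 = -59156.84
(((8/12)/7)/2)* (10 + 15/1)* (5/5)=25/21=1.19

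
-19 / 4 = -4.75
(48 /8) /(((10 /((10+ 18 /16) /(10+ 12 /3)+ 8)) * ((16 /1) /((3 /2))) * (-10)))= -1773 /35840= -0.05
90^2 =8100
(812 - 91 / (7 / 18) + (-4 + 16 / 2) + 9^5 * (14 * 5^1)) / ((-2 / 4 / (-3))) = 24804072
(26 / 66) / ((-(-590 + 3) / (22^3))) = 12584 / 1761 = 7.15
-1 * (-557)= 557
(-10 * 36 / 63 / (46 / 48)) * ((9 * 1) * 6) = -51840 / 161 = -321.99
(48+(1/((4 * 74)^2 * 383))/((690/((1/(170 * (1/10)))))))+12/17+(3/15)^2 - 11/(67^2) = 25331855394268381/519697821782400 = 48.74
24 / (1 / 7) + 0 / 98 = 168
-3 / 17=-0.18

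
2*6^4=2592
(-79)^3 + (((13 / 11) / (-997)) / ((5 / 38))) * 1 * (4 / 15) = -405536905451 / 822525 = -493039.00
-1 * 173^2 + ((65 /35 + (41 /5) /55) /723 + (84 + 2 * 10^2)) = -29645.00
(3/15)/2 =0.10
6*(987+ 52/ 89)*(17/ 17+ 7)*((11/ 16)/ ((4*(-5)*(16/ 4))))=-580107/ 1424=-407.38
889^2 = 790321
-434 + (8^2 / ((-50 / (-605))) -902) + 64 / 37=-103576 / 185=-559.87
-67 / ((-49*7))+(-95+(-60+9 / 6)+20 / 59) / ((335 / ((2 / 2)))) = -3550529 / 13558790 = -0.26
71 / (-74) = -71 / 74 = -0.96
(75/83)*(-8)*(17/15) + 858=70534/83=849.81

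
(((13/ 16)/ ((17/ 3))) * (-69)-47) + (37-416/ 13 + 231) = 48717/ 272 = 179.11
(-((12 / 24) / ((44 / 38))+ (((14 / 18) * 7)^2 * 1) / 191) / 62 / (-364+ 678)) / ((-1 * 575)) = 399593 / 7620092528400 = 0.00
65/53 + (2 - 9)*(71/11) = -25626/583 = -43.96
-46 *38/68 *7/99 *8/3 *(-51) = 24472/99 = 247.19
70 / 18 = 35 / 9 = 3.89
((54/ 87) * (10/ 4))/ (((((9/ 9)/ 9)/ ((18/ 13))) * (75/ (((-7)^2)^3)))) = 57177414/ 1885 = 30332.85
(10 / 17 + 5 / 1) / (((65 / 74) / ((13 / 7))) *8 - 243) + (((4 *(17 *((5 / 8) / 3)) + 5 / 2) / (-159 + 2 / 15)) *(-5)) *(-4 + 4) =-3515 / 150467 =-0.02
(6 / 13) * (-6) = -36 / 13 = -2.77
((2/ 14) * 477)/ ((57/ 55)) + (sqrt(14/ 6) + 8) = sqrt(21)/ 3 + 9809/ 133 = 75.28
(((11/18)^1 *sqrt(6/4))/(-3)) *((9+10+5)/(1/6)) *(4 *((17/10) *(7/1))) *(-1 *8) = 83776 *sqrt(6)/15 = 13680.56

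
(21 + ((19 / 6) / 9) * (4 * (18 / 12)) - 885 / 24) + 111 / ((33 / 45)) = 108979 / 792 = 137.60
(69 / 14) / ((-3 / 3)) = -69 / 14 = -4.93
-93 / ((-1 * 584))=93 / 584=0.16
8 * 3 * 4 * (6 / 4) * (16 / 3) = 768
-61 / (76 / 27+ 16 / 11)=-18117 / 1268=-14.29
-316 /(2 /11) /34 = -869 /17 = -51.12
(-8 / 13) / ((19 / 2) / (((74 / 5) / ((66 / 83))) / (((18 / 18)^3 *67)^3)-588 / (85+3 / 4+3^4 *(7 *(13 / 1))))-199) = 266579443024 / 138434744220851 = 0.00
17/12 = 1.42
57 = 57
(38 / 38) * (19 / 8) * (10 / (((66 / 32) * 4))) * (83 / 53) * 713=5622005 / 1749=3214.41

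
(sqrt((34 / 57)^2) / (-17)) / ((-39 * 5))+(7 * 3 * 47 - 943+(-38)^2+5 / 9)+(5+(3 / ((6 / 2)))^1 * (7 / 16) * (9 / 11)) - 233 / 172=41850519617 / 28039440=1492.56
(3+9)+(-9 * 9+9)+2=-58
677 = 677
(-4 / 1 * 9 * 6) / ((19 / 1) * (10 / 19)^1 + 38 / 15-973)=3240 / 14407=0.22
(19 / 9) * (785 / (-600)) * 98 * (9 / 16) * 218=-33192.09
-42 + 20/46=-41.57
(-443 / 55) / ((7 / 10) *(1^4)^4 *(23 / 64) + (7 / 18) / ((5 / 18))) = -56704 / 11627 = -4.88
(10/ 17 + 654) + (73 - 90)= 10839/ 17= 637.59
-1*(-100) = 100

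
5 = 5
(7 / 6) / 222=7 / 1332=0.01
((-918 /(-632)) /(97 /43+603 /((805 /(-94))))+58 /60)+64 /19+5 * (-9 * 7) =-310.69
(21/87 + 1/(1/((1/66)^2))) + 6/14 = 592619/884268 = 0.67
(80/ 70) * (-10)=-80/ 7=-11.43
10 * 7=70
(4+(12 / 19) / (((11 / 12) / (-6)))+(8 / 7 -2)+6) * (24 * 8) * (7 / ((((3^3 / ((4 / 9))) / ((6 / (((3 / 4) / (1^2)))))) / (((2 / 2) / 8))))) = 1875968 / 16929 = 110.81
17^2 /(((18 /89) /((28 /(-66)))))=-180047 /297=-606.22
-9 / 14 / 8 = -9 / 112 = -0.08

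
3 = 3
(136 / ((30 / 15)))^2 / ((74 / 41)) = 94792 / 37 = 2561.95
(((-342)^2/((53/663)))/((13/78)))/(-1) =-465282792/53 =-8778920.60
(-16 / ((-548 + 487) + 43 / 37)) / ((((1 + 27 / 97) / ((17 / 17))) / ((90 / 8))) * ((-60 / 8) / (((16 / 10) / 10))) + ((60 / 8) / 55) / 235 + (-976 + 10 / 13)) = -1929733520 / 7076621045259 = -0.00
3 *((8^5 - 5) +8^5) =196593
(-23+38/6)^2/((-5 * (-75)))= 20/27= 0.74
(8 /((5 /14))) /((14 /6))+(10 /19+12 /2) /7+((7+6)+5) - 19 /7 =17169 /665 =25.82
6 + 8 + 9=23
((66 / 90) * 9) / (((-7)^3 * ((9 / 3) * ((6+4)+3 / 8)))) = -88 / 142345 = -0.00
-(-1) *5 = 5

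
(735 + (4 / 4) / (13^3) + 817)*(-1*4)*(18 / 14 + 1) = -218223680 / 15379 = -14189.72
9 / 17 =0.53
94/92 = 47/46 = 1.02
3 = 3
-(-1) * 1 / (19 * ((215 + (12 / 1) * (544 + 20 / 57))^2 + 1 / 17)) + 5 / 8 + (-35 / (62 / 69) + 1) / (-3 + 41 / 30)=826626212518367 / 34643864510136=23.86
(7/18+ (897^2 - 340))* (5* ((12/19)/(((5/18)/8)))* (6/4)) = 109719276.63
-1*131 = -131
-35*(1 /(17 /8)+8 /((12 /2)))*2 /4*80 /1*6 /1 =-257600 /17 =-15152.94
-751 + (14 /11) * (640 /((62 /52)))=-23131 /341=-67.83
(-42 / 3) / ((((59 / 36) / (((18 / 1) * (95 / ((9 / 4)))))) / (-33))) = 12640320 / 59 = 214242.71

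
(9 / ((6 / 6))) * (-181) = -1629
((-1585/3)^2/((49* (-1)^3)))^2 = 6311274450625/194481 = 32451881.94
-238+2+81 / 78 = -6109 / 26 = -234.96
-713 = -713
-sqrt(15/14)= -sqrt(210)/14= -1.04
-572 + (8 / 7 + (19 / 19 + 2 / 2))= -568.86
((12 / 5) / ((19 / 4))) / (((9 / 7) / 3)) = 112 / 95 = 1.18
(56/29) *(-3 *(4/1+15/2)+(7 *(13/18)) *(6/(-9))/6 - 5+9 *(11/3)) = -32032/2349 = -13.64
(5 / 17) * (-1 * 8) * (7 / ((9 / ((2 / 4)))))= -140 / 153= -0.92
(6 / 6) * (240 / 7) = 240 / 7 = 34.29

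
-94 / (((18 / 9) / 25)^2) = -29375 / 2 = -14687.50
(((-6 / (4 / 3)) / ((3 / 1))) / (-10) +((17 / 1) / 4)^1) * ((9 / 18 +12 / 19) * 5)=473 / 19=24.89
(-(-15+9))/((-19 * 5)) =-6/95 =-0.06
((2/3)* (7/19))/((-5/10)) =-28/57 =-0.49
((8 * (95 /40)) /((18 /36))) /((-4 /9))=-171 /2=-85.50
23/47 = 0.49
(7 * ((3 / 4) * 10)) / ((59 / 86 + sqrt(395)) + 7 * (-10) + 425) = 138109335 / 932765501 - 388290 * sqrt(395) / 932765501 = 0.14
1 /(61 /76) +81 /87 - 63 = -107596 /1769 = -60.82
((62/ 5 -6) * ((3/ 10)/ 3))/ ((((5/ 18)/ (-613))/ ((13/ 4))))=-573768/ 125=-4590.14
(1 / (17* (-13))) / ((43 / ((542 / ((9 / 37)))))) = -20054 / 85527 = -0.23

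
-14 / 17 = -0.82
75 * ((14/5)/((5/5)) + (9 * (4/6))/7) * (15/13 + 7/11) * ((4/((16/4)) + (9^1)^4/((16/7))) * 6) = 8468213760/1001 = 8459754.01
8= 8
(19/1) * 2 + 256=294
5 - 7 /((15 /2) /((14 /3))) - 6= -241 /45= -5.36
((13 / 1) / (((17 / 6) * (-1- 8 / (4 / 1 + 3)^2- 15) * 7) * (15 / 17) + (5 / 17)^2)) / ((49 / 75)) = -56355 / 800863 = -0.07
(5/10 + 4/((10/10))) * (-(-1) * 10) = 45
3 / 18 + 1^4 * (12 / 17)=89 / 102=0.87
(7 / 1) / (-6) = -7 / 6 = -1.17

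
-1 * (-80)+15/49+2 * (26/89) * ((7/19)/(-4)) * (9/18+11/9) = 119635301/1491462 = 80.21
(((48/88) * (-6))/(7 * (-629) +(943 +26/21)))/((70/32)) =864/1997435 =0.00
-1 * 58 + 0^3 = -58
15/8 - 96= -753/8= -94.12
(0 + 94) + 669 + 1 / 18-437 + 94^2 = 164917 / 18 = 9162.06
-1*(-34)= 34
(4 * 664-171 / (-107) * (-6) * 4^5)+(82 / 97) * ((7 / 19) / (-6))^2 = -483086473229 / 67442742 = -7162.91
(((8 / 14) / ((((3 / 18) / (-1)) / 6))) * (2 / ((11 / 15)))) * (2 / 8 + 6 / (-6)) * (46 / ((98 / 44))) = 298080 / 343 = 869.04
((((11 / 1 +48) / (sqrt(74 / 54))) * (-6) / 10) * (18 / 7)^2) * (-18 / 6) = 516132 * sqrt(111) / 9065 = 599.87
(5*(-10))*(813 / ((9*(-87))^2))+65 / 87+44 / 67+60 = 839853277 / 13692321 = 61.34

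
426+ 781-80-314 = 813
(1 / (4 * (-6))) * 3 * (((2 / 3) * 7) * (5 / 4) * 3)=-35 / 16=-2.19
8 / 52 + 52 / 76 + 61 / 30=21277 / 7410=2.87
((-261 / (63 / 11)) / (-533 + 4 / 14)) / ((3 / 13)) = 377 / 1017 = 0.37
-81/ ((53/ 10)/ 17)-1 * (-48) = -11226/ 53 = -211.81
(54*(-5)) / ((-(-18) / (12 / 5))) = -36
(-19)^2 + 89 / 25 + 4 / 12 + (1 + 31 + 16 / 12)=29867 / 75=398.23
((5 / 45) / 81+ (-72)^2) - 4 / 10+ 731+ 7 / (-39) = 280254881 / 47385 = 5914.42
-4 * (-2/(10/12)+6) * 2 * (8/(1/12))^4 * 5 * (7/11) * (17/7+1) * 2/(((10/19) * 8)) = -697143656448/55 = -12675339208.15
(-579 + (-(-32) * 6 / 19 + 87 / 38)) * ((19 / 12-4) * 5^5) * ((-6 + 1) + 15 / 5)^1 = -650415625 / 76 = -8558100.33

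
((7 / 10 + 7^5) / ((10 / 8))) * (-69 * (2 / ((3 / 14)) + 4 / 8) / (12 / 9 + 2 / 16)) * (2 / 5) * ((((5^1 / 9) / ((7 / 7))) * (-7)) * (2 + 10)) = 14597151296 / 125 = 116777210.37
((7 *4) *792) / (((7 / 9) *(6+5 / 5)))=28512 / 7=4073.14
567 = 567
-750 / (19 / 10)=-7500 / 19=-394.74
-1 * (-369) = 369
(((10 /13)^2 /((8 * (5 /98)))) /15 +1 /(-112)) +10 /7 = 1.52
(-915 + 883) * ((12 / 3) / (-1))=128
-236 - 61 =-297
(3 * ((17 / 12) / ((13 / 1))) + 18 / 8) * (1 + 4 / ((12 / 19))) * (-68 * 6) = -100232 / 13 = -7710.15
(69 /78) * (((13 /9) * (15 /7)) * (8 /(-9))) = -460 /189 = -2.43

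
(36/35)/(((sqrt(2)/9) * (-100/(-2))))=81 * sqrt(2)/875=0.13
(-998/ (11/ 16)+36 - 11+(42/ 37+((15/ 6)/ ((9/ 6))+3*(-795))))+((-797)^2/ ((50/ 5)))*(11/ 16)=7787398159/ 195360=39861.78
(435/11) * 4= 1740/11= 158.18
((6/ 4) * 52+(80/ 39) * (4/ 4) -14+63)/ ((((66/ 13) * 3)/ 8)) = 20132/ 297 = 67.78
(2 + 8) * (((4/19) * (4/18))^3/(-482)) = -2560/1205050851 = -0.00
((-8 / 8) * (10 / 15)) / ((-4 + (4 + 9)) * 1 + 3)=-1 / 18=-0.06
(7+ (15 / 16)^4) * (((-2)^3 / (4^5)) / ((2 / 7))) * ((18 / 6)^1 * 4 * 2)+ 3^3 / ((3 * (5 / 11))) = 154133463 / 10485760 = 14.70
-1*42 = -42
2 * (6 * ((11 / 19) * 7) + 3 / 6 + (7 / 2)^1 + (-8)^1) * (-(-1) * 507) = 391404 / 19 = 20600.21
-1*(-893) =893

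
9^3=729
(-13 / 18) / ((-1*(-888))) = -13 / 15984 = -0.00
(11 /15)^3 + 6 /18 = 2456 /3375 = 0.73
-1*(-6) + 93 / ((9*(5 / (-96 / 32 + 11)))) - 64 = -622 / 15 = -41.47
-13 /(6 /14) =-30.33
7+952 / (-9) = -889 / 9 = -98.78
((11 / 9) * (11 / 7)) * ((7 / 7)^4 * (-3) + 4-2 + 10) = 121 / 7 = 17.29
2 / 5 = 0.40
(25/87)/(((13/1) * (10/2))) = 5/1131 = 0.00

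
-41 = -41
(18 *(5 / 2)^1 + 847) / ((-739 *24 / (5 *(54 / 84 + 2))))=-41255 / 62076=-0.66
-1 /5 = -0.20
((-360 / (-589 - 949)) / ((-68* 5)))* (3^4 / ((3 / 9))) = -2187 / 13073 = -0.17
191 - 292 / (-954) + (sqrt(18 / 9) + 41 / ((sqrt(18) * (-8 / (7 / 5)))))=91253 / 477 - 47 * sqrt(2) / 240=191.03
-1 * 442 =-442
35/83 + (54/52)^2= 84167/56108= 1.50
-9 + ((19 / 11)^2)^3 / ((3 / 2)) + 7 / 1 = 83462396 / 5314683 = 15.70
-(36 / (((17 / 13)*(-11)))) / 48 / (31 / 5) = 195 / 23188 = 0.01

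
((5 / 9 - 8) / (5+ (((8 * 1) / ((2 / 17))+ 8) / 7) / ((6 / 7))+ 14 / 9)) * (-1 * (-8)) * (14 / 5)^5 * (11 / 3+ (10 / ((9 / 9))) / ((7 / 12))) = -17996513024 / 1621875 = -11096.12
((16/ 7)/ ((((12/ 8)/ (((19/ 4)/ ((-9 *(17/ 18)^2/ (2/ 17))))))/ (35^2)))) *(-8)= 5107200/ 4913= 1039.53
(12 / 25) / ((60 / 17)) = 17 / 125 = 0.14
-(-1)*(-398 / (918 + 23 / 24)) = -9552 / 22055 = -0.43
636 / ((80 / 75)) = 2385 / 4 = 596.25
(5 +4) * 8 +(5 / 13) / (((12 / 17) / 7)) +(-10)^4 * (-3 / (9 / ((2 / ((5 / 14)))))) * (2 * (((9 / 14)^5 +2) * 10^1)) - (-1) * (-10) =-787590.02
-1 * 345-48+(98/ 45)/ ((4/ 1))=-35321/ 90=-392.46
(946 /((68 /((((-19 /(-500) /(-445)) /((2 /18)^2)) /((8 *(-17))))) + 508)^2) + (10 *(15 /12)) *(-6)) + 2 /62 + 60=-14.97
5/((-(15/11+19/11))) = -55/34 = -1.62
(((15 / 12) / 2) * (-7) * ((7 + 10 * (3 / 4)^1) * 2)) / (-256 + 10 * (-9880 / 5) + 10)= 145 / 22864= 0.01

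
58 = 58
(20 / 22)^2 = 100 / 121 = 0.83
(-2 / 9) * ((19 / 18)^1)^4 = -130321 / 472392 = -0.28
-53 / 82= -0.65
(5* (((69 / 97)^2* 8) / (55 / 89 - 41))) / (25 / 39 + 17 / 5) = -137711925 / 1110290227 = -0.12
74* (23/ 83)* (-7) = -11914/ 83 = -143.54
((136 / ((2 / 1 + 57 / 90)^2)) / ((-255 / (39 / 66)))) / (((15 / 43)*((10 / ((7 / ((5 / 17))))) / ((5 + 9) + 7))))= -11175528 / 1716275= -6.51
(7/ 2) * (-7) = -49/ 2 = -24.50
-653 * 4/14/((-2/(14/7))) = 1306/7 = 186.57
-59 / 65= -0.91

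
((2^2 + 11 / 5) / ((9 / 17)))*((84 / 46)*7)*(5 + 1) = 103292 / 115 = 898.19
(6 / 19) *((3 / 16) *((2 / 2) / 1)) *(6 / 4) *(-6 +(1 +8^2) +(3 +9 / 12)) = 6777 / 1216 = 5.57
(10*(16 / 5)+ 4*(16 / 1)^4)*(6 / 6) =262176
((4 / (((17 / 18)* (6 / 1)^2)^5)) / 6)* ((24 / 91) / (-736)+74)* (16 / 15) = 0.00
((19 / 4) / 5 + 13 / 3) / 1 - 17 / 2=-193 / 60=-3.22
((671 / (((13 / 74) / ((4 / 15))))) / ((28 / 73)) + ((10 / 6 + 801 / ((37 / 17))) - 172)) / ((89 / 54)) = 2593799532 / 1498315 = 1731.14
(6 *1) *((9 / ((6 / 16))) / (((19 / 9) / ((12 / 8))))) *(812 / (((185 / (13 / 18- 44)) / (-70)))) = 50337504 / 37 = 1360473.08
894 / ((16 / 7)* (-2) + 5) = 2086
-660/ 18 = -110/ 3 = -36.67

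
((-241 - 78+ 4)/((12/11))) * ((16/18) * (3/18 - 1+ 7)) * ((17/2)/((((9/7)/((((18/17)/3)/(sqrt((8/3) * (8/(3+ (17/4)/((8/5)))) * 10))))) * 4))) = -19943 * sqrt(2715)/6912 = -150.34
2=2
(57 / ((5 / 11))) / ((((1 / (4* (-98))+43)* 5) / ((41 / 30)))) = 1679524 / 2106875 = 0.80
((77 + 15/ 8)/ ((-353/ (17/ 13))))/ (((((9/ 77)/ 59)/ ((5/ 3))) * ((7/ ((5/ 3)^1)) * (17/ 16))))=-20475950/ 371709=-55.09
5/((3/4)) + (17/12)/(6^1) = 497/72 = 6.90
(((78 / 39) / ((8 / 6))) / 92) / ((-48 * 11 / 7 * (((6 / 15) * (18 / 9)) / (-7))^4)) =-10504375 / 8290304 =-1.27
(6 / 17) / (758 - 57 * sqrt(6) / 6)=114 * sqrt(6) / 19516765 + 9096 / 19516765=0.00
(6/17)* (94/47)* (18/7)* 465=100440/119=844.03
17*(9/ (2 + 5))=153/ 7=21.86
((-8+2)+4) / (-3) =2 / 3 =0.67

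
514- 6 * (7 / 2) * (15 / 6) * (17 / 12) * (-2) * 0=514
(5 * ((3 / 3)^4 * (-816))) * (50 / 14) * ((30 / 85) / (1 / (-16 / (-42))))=-1959.18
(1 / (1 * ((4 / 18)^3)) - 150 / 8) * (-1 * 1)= -579 / 8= -72.38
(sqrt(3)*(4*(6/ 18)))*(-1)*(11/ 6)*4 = -88*sqrt(3)/ 9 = -16.94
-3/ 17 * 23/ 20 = -69/ 340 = -0.20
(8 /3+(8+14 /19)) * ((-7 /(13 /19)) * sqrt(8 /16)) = -175 * sqrt(2) /3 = -82.50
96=96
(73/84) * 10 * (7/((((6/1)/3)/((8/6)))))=365/9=40.56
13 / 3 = 4.33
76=76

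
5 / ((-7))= -5 / 7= -0.71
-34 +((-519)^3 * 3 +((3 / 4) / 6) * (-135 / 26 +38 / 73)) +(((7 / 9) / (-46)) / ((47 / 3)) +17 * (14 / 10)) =-103258660634630557 / 246208560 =-419395087.79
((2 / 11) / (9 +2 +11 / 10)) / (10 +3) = 20 / 17303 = 0.00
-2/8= -1/4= -0.25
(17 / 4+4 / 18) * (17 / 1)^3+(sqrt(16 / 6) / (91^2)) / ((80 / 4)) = sqrt(6) / 248430+790993 / 36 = 21972.03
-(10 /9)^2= -100 /81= -1.23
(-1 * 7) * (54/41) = -378/41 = -9.22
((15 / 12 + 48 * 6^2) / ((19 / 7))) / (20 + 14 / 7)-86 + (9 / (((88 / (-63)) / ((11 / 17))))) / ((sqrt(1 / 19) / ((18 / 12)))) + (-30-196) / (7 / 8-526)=-397638997 / 7024072-1701 * sqrt(19) / 272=-83.87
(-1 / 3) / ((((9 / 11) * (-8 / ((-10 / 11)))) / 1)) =-5 / 108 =-0.05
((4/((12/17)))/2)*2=17/3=5.67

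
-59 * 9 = -531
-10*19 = -190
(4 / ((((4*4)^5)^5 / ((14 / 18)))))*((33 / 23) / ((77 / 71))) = 71 / 21866972853936957175818130292736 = 0.00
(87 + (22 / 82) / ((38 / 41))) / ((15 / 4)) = 6634 / 285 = 23.28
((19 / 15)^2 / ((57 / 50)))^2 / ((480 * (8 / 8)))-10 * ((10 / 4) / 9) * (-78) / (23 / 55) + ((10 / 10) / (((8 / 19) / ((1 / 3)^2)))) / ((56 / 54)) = 29203728269 / 56337120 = 518.37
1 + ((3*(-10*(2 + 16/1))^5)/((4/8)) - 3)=-1133740800002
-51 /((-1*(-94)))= -51 /94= -0.54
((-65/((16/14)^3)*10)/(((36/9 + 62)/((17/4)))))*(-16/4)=1895075/16896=112.16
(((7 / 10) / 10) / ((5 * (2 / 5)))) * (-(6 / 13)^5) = -6804 / 9282325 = -0.00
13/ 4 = 3.25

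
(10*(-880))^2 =77440000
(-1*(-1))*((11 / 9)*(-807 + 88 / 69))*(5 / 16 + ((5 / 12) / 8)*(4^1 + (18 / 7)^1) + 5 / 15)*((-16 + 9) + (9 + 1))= -50758235 / 17388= -2919.15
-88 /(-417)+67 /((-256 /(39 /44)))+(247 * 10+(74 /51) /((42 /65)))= 4145575601527 /1676860416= 2472.22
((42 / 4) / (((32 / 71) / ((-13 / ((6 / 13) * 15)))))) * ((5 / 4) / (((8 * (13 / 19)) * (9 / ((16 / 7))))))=-17537 / 6912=-2.54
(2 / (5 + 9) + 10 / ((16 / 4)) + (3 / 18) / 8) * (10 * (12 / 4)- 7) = 20585 / 336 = 61.26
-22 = -22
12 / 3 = 4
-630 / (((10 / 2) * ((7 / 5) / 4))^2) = -1440 / 7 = -205.71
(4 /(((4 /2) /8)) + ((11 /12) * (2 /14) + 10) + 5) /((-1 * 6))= -2615 /504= -5.19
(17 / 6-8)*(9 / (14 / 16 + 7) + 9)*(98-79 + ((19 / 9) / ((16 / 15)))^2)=-16602143 / 13824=-1200.97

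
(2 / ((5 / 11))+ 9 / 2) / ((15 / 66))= 979 / 25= 39.16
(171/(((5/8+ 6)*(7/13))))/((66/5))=14820/4081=3.63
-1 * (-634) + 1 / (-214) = 135675 / 214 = 634.00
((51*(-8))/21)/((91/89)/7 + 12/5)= -60520/7931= -7.63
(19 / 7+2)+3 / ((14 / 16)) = 57 / 7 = 8.14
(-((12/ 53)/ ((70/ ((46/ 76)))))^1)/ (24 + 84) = -0.00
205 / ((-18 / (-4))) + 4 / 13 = 5366 / 117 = 45.86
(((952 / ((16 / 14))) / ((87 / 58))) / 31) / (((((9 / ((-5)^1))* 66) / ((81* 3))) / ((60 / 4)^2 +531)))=-9446220 / 341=-27701.52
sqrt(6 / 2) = sqrt(3) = 1.73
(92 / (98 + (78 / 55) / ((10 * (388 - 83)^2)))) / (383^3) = 2353532500 / 140849327219909843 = 0.00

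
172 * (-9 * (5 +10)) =-23220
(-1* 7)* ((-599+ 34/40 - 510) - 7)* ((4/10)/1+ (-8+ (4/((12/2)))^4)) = -57784.04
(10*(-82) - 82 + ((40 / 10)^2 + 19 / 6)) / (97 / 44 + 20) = -116534 / 2931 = -39.76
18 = 18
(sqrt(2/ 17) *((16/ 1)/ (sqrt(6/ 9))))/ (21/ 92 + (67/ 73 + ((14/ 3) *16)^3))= 2901312 *sqrt(51)/ 1283231049851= 0.00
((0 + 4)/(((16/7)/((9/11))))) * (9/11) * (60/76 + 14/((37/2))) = 616329/340252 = 1.81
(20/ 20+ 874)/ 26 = 875/ 26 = 33.65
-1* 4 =-4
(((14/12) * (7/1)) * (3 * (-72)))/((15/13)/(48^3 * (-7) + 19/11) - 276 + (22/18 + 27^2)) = -351502085844/90510236975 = -3.88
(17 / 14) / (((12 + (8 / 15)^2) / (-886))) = -1694475 / 19348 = -87.58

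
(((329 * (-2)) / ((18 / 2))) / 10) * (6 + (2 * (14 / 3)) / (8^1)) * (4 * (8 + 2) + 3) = -608321 / 270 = -2253.04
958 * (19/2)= 9101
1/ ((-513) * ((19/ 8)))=-8/ 9747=-0.00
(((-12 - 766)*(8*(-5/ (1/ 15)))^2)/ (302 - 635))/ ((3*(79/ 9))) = 93360000/ 2923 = 31939.79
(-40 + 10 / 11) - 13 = -573 / 11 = -52.09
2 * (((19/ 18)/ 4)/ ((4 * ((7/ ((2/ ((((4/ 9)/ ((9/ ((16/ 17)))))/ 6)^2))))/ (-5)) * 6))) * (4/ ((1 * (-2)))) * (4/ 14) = 60044085/ 200704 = 299.17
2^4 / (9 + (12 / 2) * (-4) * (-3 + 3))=16 / 9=1.78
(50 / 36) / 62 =25 / 1116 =0.02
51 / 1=51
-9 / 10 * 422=-1899 / 5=-379.80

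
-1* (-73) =73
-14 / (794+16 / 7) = -49 / 2787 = -0.02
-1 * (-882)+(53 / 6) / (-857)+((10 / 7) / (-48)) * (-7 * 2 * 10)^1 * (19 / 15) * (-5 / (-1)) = 7006324 / 7713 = 908.38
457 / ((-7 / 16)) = -7312 / 7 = -1044.57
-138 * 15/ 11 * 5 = -10350/ 11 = -940.91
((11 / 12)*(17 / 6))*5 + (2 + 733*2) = 106631 / 72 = 1480.99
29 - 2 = 27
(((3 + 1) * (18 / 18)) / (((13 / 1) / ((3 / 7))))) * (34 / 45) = 136 / 1365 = 0.10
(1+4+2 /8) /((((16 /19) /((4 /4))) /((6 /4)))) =1197 /128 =9.35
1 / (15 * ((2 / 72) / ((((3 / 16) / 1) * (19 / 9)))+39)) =19 / 11135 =0.00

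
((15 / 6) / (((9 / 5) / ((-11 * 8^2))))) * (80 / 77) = -64000 / 63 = -1015.87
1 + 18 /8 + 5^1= 33 /4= 8.25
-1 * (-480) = 480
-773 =-773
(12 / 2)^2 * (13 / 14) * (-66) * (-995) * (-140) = -307335600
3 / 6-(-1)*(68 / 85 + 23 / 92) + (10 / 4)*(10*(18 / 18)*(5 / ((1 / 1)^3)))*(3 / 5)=1531 / 20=76.55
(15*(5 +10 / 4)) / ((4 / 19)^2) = 81225 / 32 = 2538.28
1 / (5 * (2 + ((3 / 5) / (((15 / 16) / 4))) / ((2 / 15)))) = 1 / 106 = 0.01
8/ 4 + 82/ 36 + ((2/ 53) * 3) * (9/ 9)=4189/ 954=4.39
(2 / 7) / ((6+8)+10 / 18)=18 / 917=0.02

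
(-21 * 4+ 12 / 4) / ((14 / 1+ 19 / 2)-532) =18 / 113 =0.16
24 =24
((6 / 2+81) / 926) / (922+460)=21 / 319933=0.00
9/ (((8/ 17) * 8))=153/ 64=2.39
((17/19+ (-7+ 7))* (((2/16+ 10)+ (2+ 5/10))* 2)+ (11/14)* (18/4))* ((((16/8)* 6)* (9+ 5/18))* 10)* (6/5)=4642600/133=34906.77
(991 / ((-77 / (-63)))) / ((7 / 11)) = 8919 / 7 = 1274.14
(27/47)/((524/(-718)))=-0.79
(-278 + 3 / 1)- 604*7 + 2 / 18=-40526 / 9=-4502.89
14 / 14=1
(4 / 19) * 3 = 12 / 19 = 0.63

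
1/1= 1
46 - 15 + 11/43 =1344/43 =31.26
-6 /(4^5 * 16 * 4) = -3 /32768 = -0.00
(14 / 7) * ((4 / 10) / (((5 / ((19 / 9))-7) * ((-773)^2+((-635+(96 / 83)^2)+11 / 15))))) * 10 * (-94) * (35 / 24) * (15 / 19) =849930375 / 2713931242396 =0.00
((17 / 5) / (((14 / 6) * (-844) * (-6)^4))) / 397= -17 / 5066228160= -0.00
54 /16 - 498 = -3957 /8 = -494.62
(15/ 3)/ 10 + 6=13/ 2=6.50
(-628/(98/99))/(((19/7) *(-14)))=15543/931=16.69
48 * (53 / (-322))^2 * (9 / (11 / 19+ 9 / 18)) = 11528136 / 1062761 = 10.85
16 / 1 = 16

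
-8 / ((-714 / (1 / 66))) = 2 / 11781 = 0.00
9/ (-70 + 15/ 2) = -0.14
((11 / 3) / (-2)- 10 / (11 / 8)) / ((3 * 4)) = -0.76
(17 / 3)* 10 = 170 / 3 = 56.67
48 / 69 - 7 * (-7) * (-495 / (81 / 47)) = -2913151 / 207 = -14073.19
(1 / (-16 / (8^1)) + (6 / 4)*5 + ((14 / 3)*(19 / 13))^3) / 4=19236329 / 237276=81.07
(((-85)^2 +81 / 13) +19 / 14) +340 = 1378211 / 182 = 7572.59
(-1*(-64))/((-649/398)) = -25472/649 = -39.25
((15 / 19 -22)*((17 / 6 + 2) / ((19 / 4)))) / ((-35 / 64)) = 1495936 / 37905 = 39.47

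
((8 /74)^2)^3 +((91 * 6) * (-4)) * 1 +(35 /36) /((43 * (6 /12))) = -4337055169801525 /1985872240566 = -2183.95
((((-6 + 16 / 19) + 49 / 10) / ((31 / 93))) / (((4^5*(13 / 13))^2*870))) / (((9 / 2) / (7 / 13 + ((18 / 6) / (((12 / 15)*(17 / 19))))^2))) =-53326357 / 15628784526950400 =-0.00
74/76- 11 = -381/38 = -10.03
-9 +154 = 145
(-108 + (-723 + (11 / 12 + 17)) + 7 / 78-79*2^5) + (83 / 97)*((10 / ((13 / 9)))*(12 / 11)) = -555039385 / 166452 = -3334.53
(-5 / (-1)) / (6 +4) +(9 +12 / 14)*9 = 1249 / 14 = 89.21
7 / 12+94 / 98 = 907 / 588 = 1.54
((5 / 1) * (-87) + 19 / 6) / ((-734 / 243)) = 209871 / 1468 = 142.96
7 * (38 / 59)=4.51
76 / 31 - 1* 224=-6868 / 31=-221.55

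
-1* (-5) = 5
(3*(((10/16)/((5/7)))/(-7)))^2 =9/64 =0.14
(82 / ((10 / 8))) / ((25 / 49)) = 16072 / 125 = 128.58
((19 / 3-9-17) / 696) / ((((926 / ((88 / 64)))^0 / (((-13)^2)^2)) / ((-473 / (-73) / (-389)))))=797051827 / 59292936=13.44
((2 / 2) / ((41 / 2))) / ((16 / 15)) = 15 / 328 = 0.05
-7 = -7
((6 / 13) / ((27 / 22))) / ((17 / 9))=44 / 221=0.20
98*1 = 98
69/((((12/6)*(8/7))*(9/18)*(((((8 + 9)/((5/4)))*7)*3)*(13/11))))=1265/7072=0.18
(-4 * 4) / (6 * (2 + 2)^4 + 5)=-16 / 1541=-0.01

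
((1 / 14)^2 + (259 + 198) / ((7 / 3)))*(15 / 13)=44295 / 196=225.99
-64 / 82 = -32 / 41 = -0.78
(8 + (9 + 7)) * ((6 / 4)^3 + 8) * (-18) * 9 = -44226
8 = 8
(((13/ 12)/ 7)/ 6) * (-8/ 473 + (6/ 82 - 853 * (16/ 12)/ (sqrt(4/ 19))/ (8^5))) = 14183/ 9774072 - 11089 * sqrt(19)/ 24772608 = -0.00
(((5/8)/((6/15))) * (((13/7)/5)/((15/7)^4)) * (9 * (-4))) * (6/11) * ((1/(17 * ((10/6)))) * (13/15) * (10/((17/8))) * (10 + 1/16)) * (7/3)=-65328809/35763750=-1.83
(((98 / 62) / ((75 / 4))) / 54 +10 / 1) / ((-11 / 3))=-2.73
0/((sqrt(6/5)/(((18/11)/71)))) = 0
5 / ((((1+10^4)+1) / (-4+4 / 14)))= -65 / 35007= -0.00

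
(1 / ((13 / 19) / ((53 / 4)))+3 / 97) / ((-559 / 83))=-8120305 / 2819596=-2.88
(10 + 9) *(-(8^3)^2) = -4980736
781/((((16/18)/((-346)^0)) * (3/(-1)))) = -2343/8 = -292.88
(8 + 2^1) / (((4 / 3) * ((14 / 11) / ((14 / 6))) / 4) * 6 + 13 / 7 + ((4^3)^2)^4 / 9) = 1386 / 4334714641344511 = 0.00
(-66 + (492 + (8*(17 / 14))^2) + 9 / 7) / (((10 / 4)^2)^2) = 408976 / 30625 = 13.35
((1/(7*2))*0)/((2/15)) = 0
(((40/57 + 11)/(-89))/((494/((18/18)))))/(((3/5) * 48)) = -3335/360872928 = -0.00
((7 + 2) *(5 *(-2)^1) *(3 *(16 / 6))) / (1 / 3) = -2160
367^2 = 134689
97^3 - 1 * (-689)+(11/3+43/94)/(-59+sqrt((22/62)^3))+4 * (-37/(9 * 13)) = 1041692531185362127/1140505137720 - 396583 * sqrt(341)/29243721480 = 913360.66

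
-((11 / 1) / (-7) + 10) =-59 / 7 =-8.43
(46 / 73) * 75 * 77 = 265650 / 73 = 3639.04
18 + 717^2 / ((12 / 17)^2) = 16508257 / 16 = 1031766.06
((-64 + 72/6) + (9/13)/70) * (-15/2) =141933/364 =389.93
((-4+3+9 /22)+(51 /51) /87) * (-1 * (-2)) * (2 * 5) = -11090 /957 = -11.59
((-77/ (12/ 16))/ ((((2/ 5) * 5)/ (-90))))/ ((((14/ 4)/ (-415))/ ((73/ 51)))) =-784105.88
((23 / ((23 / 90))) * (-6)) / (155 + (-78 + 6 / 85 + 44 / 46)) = -1055700 / 152543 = -6.92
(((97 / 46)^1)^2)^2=88529281 / 4477456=19.77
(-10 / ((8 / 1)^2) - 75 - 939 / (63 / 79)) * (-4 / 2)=841769 / 336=2505.26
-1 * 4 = -4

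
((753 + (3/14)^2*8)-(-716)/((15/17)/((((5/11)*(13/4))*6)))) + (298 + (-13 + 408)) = 8638.91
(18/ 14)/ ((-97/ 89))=-801/ 679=-1.18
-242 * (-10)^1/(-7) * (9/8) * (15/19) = -81675/266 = -307.05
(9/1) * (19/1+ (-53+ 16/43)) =-13014/43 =-302.65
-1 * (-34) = 34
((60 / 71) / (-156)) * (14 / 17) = -70 / 15691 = -0.00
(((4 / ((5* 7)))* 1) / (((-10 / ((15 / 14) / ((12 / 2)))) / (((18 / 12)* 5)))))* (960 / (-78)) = 0.19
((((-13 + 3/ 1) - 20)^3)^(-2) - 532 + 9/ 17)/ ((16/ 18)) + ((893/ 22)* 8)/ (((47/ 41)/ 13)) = 373784463000187/ 121176000000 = 3084.64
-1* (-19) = 19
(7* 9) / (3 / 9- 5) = -27 / 2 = -13.50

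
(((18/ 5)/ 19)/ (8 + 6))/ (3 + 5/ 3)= 27/ 9310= 0.00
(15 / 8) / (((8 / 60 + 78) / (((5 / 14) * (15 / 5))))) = 3375 / 131264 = 0.03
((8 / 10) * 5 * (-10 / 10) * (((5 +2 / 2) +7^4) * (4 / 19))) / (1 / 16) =-616192 / 19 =-32431.16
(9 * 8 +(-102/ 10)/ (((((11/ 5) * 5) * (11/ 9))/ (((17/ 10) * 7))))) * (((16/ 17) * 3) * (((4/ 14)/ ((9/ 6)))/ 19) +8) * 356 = 1230964483824/ 6839525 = 179978.07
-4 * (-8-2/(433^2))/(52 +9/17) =101994152/167427677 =0.61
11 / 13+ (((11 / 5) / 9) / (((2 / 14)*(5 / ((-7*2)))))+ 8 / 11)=-103529 / 32175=-3.22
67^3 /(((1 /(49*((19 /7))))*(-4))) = -40001479 /4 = -10000369.75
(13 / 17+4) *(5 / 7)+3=762 / 119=6.40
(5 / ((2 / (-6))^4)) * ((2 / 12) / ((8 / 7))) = 945 / 16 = 59.06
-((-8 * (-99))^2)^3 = -246803372284575744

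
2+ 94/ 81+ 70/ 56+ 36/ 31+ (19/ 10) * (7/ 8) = 1453223/ 200880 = 7.23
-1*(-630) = 630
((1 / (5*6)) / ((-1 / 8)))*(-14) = 56 / 15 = 3.73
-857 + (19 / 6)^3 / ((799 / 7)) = -856.72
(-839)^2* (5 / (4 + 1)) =703921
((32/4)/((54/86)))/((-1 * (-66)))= 0.19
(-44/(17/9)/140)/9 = -0.02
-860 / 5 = -172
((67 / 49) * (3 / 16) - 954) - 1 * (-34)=-721079 / 784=-919.74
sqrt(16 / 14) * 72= 144 * sqrt(14) / 7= 76.97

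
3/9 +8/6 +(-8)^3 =-1531/3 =-510.33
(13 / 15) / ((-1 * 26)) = -1 / 30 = -0.03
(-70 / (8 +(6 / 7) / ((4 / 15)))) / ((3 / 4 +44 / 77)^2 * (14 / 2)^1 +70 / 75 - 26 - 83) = 1646400 / 25279669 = 0.07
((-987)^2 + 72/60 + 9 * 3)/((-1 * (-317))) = 4870986/1585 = 3073.18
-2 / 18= -1 / 9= -0.11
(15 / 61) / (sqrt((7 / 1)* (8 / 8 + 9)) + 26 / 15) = -2925 / 459757 + 3375* sqrt(70) / 919514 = 0.02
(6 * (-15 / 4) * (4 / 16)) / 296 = -45 / 2368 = -0.02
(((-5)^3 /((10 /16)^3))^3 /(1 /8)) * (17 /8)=-2281701376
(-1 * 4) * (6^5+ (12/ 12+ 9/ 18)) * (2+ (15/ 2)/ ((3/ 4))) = -373320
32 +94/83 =2750/83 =33.13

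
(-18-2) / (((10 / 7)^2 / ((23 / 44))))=-1127 / 220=-5.12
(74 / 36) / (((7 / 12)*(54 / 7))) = 37 / 81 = 0.46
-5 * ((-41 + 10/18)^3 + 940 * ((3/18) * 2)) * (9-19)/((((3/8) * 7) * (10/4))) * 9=-7680019840/1701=-4515002.85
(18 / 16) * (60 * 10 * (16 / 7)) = 10800 / 7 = 1542.86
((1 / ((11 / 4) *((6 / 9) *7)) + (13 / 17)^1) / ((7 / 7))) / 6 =1103 / 7854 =0.14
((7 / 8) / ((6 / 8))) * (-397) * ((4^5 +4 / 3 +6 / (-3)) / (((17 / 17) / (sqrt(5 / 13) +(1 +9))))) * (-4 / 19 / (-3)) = -170630600 / 513-17063060 * sqrt(65) / 6669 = -353241.05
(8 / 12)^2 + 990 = 8914 / 9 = 990.44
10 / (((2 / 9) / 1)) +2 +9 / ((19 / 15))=1028 / 19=54.11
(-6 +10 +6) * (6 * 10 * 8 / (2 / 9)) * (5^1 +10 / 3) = 180000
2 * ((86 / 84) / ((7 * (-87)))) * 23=-989 / 12789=-0.08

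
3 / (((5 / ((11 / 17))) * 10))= 33 / 850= 0.04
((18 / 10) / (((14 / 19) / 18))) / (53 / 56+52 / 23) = 3496 / 255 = 13.71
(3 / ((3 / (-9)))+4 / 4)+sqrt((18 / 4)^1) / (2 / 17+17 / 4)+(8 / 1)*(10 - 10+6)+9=34*sqrt(2) / 99+49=49.49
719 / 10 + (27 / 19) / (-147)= 669299 / 9310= 71.89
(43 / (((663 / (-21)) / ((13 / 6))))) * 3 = -301 / 34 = -8.85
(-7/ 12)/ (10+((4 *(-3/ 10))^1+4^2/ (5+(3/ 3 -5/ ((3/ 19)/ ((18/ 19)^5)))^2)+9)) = -53661015676835/ 1640144934168268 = -0.03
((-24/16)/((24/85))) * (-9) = 765/16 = 47.81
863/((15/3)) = 863/5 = 172.60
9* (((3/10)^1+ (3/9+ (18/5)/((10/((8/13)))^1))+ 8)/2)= 51801/1300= 39.85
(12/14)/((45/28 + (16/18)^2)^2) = 0.15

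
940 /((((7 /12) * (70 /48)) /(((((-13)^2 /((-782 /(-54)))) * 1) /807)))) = 82353024 /5153771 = 15.98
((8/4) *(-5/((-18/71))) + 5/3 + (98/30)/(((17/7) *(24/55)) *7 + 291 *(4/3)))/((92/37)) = 297789949/18007344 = 16.54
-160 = -160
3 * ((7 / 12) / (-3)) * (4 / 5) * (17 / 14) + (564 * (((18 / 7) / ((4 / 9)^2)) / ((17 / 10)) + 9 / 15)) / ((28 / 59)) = 490451599 / 49980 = 9812.96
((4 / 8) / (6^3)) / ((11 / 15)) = 5 / 1584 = 0.00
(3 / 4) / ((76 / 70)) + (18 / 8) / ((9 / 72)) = 2841 / 152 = 18.69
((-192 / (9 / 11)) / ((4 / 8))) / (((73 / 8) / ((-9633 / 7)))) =36168704 / 511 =70780.24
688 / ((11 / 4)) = 2752 / 11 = 250.18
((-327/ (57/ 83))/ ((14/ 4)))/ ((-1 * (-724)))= -0.19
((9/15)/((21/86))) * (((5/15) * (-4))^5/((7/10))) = -176128/11907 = -14.79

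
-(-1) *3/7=3/7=0.43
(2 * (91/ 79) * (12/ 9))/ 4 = 182/ 237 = 0.77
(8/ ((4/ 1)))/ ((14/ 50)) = 50/ 7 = 7.14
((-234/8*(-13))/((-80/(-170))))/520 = 1.55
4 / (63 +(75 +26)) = 1 / 41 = 0.02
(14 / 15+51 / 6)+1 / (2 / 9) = 209 / 15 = 13.93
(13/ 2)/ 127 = 13/ 254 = 0.05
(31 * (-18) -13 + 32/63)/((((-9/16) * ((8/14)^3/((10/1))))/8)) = 35222180/81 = 434841.73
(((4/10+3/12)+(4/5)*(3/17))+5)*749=1474781/340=4337.59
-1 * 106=-106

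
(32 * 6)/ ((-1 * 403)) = -0.48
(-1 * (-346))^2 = 119716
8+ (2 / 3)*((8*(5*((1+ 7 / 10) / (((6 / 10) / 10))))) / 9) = 7448 / 81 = 91.95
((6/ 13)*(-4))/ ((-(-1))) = -24/ 13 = -1.85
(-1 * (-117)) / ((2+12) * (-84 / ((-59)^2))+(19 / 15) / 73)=-445968315 / 1221581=-365.07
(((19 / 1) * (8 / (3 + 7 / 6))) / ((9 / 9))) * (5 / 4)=228 / 5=45.60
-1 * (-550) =550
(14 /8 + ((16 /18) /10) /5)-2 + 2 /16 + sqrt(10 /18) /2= -193 /1800 + sqrt(5) /6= 0.27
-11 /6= -1.83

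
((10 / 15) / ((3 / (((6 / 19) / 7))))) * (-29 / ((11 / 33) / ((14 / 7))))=-232 / 133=-1.74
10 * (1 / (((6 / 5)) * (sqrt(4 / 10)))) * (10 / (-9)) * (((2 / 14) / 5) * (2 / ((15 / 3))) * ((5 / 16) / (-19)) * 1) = 0.00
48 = 48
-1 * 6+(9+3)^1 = 6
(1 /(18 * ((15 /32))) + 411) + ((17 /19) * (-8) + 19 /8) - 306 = 2058887 /20520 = 100.34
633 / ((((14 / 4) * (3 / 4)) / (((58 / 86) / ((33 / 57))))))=930088 / 3311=280.91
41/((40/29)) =1189/40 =29.72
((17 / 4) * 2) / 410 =17 / 820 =0.02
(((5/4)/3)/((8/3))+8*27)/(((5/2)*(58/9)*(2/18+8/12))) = 560277/32480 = 17.25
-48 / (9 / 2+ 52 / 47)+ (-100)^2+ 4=5267596 / 527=9995.44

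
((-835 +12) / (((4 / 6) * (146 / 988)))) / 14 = -609843 / 1022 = -596.72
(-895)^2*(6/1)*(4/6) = 3204100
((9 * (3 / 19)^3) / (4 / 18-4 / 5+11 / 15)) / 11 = 10935 / 528143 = 0.02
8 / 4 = 2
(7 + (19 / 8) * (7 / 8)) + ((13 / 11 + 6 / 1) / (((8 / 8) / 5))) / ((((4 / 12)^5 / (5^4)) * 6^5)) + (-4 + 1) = 498029 / 704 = 707.43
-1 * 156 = -156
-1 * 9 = -9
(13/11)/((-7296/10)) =-65/40128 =-0.00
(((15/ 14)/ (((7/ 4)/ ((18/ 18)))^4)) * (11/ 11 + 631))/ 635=242688/ 2134489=0.11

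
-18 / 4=-9 / 2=-4.50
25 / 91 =0.27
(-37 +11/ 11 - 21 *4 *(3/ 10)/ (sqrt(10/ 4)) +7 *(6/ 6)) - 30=-59 - 126 *sqrt(10)/ 25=-74.94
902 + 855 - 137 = 1620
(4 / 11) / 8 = 0.05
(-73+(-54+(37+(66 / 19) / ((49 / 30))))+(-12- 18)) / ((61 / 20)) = -2194800 / 56791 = -38.65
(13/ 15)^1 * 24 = 20.80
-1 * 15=-15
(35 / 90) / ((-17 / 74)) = -259 / 153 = -1.69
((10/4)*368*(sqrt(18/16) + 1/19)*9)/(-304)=-3105*sqrt(2)/152 -1035/722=-30.32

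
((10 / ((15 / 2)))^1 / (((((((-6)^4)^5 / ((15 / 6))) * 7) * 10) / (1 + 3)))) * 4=1 / 4798707952582656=0.00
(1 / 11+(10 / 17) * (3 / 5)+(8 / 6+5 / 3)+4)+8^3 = 519.44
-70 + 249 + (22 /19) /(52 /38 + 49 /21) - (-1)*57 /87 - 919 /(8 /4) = -279.53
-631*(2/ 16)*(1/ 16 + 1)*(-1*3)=32181/ 128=251.41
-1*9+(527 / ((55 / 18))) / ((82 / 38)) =159939 / 2255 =70.93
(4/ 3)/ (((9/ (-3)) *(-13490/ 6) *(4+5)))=4/ 182115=0.00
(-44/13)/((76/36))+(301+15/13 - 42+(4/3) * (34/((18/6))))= 608350/2223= 273.66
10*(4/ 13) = 3.08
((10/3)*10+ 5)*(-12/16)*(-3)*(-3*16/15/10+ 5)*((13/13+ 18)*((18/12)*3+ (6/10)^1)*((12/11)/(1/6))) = 70404633/275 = 256016.85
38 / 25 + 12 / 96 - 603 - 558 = -231871 / 200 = -1159.36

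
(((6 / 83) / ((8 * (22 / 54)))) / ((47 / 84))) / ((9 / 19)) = 3591 / 42911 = 0.08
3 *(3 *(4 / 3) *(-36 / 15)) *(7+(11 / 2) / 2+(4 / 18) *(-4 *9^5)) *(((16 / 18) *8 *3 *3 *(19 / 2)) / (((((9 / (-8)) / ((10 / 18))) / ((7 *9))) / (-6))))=171530827776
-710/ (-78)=355/ 39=9.10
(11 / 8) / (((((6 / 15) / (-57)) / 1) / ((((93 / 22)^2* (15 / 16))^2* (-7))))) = 33578184598875 / 87228416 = 384945.48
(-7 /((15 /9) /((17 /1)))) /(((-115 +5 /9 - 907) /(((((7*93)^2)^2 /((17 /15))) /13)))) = 101837332069767 /119509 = 852131070.21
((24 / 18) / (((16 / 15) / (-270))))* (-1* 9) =6075 / 2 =3037.50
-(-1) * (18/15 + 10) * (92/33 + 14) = 31024/165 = 188.02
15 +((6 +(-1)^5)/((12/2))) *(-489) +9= -767/2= -383.50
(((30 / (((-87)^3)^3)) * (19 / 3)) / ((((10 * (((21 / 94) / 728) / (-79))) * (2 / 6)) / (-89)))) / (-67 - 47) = 34367528 / 856632462729088581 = 0.00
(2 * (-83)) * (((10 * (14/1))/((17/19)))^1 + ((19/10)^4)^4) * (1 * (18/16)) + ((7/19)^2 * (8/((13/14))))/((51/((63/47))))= -812316163569949837153809741849/149988280000000000000000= -5415864.25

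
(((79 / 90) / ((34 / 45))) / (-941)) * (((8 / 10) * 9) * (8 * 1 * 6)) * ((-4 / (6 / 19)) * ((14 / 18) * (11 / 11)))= 336224 / 79985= 4.20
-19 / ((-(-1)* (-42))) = 0.45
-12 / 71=-0.17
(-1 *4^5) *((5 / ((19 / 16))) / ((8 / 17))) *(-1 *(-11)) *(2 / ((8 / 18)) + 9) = -25850880 / 19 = -1360572.63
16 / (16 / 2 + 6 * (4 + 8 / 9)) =0.43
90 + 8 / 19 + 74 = 3124 / 19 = 164.42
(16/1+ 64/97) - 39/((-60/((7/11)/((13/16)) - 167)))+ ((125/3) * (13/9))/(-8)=-113973317/1152360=-98.90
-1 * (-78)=78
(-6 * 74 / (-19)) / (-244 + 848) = 111 / 2869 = 0.04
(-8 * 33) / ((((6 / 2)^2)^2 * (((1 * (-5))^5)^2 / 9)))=-88 / 29296875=-0.00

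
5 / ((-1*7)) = -5 / 7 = -0.71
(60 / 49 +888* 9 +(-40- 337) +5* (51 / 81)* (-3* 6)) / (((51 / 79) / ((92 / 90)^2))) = 37152366164 / 3036285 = 12236.13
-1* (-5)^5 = 3125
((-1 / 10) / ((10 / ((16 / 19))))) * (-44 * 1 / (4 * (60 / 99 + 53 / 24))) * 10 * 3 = 69696 / 70585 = 0.99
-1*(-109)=109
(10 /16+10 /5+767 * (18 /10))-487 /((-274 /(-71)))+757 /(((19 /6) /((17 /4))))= 236665307 /104120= 2273.01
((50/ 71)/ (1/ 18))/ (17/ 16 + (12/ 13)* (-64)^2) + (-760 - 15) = -43285394125/ 55852363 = -775.00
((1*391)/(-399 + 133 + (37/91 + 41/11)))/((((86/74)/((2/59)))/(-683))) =9890841961/332509368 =29.75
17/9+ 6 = 71/9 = 7.89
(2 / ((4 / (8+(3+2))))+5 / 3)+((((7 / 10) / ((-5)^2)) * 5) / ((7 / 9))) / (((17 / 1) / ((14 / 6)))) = 10444 / 1275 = 8.19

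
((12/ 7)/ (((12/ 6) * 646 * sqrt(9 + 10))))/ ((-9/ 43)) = -43 * sqrt(19)/ 128877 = -0.00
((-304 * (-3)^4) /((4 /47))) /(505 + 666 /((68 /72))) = -4918644 /20573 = -239.08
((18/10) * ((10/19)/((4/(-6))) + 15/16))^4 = 43046721/8540717056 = 0.01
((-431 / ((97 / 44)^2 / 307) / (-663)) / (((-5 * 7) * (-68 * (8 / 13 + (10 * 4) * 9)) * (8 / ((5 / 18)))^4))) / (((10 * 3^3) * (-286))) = -36387175 / 40402226021626002014208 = -0.00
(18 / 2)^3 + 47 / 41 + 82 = 33298 / 41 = 812.15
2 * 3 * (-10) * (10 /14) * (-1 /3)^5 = 100 /567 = 0.18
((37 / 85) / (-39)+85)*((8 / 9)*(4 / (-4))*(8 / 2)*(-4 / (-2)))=-604.37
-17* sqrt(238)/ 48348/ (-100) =sqrt(238)/ 284400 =0.00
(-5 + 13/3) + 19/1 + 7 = 76/3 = 25.33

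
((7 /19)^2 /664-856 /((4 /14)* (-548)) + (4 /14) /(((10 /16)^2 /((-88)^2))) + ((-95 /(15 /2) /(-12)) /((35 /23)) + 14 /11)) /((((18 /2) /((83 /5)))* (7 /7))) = 3226829035449329 /308463309000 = 10460.98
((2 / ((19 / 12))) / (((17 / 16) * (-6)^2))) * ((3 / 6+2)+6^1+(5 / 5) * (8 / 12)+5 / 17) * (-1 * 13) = -200720 / 49419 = -4.06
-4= -4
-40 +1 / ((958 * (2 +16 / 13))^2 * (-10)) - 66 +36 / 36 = -1699882480969 / 16189356960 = -105.00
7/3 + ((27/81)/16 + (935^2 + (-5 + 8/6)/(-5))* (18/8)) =472082461/240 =1967010.25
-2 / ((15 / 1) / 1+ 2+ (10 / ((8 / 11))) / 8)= -64 / 599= -0.11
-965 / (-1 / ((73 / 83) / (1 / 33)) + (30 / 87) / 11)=67415865 / 217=310672.19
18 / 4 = 9 / 2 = 4.50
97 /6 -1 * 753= -4421 /6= -736.83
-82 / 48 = -41 / 24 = -1.71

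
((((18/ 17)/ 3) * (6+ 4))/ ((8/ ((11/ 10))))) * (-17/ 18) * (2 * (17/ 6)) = -187/ 72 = -2.60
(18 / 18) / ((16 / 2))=0.12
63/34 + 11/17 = 5/2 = 2.50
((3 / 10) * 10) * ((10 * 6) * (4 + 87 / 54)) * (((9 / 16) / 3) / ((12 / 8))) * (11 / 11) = 505 / 4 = 126.25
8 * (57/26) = 228/13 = 17.54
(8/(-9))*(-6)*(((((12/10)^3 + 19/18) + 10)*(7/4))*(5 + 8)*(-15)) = -5234866/225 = -23266.07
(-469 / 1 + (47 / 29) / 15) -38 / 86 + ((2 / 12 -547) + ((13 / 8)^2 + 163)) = -850.53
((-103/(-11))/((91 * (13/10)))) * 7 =1030/1859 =0.55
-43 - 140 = -183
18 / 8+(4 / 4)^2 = 13 / 4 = 3.25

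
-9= -9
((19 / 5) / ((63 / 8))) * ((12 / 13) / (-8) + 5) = 9652 / 4095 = 2.36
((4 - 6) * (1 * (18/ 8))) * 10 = -45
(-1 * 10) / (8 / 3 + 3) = -30 / 17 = -1.76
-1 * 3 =-3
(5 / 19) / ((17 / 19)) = 5 / 17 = 0.29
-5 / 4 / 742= -5 / 2968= -0.00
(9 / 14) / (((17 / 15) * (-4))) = -135 / 952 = -0.14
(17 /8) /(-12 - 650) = -17 /5296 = -0.00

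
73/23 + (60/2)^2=20773/23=903.17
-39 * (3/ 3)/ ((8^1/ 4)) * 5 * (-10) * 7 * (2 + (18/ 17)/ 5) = 256620/ 17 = 15095.29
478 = 478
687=687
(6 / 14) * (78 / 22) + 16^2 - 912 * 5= -331291 / 77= -4302.48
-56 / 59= -0.95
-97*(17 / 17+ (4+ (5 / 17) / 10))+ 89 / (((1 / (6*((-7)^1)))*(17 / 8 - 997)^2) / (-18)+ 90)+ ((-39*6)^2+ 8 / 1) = 1983070261091 / 36536638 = 54276.21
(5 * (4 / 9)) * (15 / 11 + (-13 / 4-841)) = -1873.08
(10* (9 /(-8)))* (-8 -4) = 135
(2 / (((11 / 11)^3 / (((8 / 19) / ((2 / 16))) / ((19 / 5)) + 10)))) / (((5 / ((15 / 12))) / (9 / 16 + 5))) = 174885 / 5776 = 30.28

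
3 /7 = 0.43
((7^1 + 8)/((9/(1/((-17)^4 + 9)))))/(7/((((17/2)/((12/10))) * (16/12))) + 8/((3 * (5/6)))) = 17/3357906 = 0.00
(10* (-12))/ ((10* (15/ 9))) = -36/ 5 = -7.20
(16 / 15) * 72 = 384 / 5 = 76.80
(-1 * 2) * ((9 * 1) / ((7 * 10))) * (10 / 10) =-9 / 35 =-0.26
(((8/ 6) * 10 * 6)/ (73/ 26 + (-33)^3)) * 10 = -20800/ 934289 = -0.02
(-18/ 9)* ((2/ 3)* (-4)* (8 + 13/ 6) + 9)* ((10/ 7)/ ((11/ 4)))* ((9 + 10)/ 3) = 247760/ 2079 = 119.17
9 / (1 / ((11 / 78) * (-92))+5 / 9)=40986 / 2179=18.81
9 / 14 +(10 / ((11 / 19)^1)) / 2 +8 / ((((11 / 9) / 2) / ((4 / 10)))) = 11177 / 770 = 14.52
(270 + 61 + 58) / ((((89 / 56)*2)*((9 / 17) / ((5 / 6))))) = 462910 / 2403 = 192.64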